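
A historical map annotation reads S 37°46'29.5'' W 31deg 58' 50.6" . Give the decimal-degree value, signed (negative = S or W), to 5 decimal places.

-37.77486, -31.98072

Latitude: 37° + 46/60 + 29.5/3600 = 37 + 0.766667 + 0.008194 = 37.774861
S → negative
Longitude: 31 + 58/60 + 50.6/3600 = 31.980722
W ⇒ negate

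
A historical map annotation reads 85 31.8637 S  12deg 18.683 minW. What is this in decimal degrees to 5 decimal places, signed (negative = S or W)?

-85.53106, -12.31138

φ: 31.8637′ = 0.531062°; total 85.531062
hemisphere S, so the sign is −
λ: 18.683′ = 0.311383°; total 12.311383
hemisphere W, so the sign is −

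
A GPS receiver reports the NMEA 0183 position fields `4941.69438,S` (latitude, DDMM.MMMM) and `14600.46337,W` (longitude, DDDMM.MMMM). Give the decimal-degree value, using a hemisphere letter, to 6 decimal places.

φ: split at 2 digits → 49° and 41.69438′; 49 + 41.69438/60 = 49.6949063
λ: degrees = first 3 digits = 146, minutes = 0.46337; 146 + 0.46337/60 = 146.0077228

49.694906° S, 146.007723° W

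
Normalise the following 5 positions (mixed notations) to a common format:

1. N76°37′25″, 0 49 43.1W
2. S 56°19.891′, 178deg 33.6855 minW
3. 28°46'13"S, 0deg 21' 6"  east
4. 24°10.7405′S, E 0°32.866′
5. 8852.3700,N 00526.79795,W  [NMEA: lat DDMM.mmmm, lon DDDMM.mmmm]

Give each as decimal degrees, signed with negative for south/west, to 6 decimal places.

1. 76.623611, -0.828639
2. -56.331517, -178.561425
3. -28.770278, 0.351667
4. -24.179008, 0.547767
5. 88.872833, -5.446633

Point 1:
  Latitude: 76° + 37/60 + 25/3600 = 76 + 0.616667 + 0.006944 = 76.6236111
  N ⇒ keep positive
  Lon: 0° + 49/60 + 43.1/3600 = 0 + 0.816667 + 0.011972 = 0.8286389
  W → negative
Point 2:
  Latitude: 19.891′ = 0.331517°; total 56.3315167
  S → negative
  λ: 33.6855′ = 0.561425°; total 178.5614250
  hemisphere W, so the sign is −
Point 3:
  Latitude: 46′ + 13″ = 46.21667′; 28 + 46.21667/60 = 28.7702778
  hemisphere S, so the sign is −
  λ: 0° + 21/60 + 6/3600 = 0 + 0.350000 + 0.001667 = 0.3516667
  E → positive
Point 4:
  Lat: 10.7405′ = 0.179008°; total 24.1790083
  S ⇒ negate
  λ: 0 + 32.866/60 = 0.5477667
  E → positive
Point 5:
  Lat: split at 2 digits → 88° and 52.37′; 88 + 52.37/60 = 88.8728333
  N ⇒ keep positive
  Longitude: split at 3 digits → 005° and 26.79795′; 5 + 26.79795/60 = 5.4466325
  hemisphere W, so the sign is −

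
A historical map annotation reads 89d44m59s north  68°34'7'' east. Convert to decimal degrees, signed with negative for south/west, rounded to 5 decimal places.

89.74972, 68.56861

Latitude: 89° + 44/60 + 59/3600 = 89 + 0.733333 + 0.016389 = 89.749722
N ⇒ keep positive
Lon: 34′ + 7″ = 34.11667′; 68 + 34.11667/60 = 68.568611
E ⇒ keep positive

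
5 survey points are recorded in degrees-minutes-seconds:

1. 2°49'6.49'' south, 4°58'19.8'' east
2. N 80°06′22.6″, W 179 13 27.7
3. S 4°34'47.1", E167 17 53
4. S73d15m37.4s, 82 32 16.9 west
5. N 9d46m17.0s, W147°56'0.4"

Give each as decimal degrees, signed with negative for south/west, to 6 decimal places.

Point 1:
  φ: 2 + 49/60 + 6.49/3600 = 2.8184694
  hemisphere S, so the sign is −
  λ: 4° + 58/60 + 19.8/3600 = 4 + 0.966667 + 0.005500 = 4.9721667
  E ⇒ keep positive
Point 2:
  Lat: 6′ + 22.6″ = 6.37667′; 80 + 6.37667/60 = 80.1062778
  N → positive
  Lon: 179° + 13/60 + 27.7/3600 = 179 + 0.216667 + 0.007694 = 179.2243611
  hemisphere W, so the sign is −
Point 3:
  Latitude: 4° + 34/60 + 47.1/3600 = 4 + 0.566667 + 0.013083 = 4.5797500
  hemisphere S, so the sign is −
  λ: 17′ + 53″ = 17.88333′; 167 + 17.88333/60 = 167.2980556
  E → positive
Point 4:
  φ: 73° + 15/60 + 37.4/3600 = 73 + 0.250000 + 0.010389 = 73.2603889
  S ⇒ negate
  Lon: 82 + 32/60 + 16.9/3600 = 82.5380278
  W ⇒ negate
Point 5:
  Latitude: 9° + 46/60 + 17/3600 = 9 + 0.766667 + 0.004722 = 9.7713889
  N ⇒ keep positive
  λ: 147° + 56/60 + 0.4/3600 = 147 + 0.933333 + 0.000111 = 147.9334444
  W → negative

1. -2.818469, 4.972167
2. 80.106278, -179.224361
3. -4.579750, 167.298056
4. -73.260389, -82.538028
5. 9.771389, -147.933444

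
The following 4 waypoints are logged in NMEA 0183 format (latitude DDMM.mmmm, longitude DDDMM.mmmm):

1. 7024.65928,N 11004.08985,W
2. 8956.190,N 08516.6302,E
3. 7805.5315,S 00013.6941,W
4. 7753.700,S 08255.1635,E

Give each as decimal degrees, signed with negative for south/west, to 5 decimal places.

Point 1:
  Latitude: degrees = first 2 digits = 70, minutes = 24.65928; 70 + 24.65928/60 = 70.410988
  N ⇒ keep positive
  Lon: degrees = first 3 digits = 110, minutes = 4.08985; 110 + 4.08985/60 = 110.068164
  hemisphere W, so the sign is −
Point 2:
  Lat: split at 2 digits → 89° and 56.19′; 89 + 56.19/60 = 89.936500
  N → positive
  Longitude: degrees = first 3 digits = 85, minutes = 16.6302; 85 + 16.6302/60 = 85.277170
  E → positive
Point 3:
  Latitude: split at 2 digits → 78° and 5.5315′; 78 + 5.5315/60 = 78.092192
  S → negative
  λ: split at 3 digits → 000° and 13.6941′; 0 + 13.6941/60 = 0.228235
  W ⇒ negate
Point 4:
  φ: split at 2 digits → 77° and 53.7′; 77 + 53.7/60 = 77.895000
  S → negative
  Lon: split at 3 digits → 082° and 55.1635′; 82 + 55.1635/60 = 82.919392
  E → positive

1. 70.41099, -110.06816
2. 89.93650, 85.27717
3. -78.09219, -0.22824
4. -77.89500, 82.91939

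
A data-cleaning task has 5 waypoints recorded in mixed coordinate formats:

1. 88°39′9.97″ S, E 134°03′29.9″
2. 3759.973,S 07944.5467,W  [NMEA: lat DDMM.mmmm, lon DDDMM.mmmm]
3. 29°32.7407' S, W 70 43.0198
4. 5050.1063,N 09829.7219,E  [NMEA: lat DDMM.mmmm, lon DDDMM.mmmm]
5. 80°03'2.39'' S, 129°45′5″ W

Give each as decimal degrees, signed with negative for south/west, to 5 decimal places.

1. -88.65277, 134.05831
2. -37.99955, -79.74245
3. -29.54568, -70.71700
4. 50.83511, 98.49537
5. -80.05066, -129.75139

Point 1:
  Lat: 88° + 39/60 + 9.97/3600 = 88 + 0.650000 + 0.002769 = 88.652769
  S ⇒ negate
  Longitude: 3′ + 29.9″ = 3.49833′; 134 + 3.49833/60 = 134.058306
  E ⇒ keep positive
Point 2:
  Lat: split at 2 digits → 37° and 59.973′; 37 + 59.973/60 = 37.999550
  hemisphere S, so the sign is −
  λ: degrees = first 3 digits = 79, minutes = 44.5467; 79 + 44.5467/60 = 79.742445
  hemisphere W, so the sign is −
Point 3:
  φ: 32.7407′ = 0.545678°; total 29.545678
  hemisphere S, so the sign is −
  Lon: 43.0198′ = 0.716997°; total 70.716997
  hemisphere W, so the sign is −
Point 4:
  φ: split at 2 digits → 50° and 50.1063′; 50 + 50.1063/60 = 50.835105
  N ⇒ keep positive
  Longitude: degrees = first 3 digits = 98, minutes = 29.7219; 98 + 29.7219/60 = 98.495365
  E → positive
Point 5:
  φ: 80 + 3/60 + 2.39/3600 = 80.050664
  S → negative
  Longitude: 129 + 45/60 + 5/3600 = 129.751389
  hemisphere W, so the sign is −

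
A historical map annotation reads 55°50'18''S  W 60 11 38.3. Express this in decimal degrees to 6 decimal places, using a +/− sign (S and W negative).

-55.838333, -60.193972

Latitude: 55 + 50/60 + 18/3600 = 55.8383333
S → negative
Longitude: 60 + 11/60 + 38.3/3600 = 60.1939722
W ⇒ negate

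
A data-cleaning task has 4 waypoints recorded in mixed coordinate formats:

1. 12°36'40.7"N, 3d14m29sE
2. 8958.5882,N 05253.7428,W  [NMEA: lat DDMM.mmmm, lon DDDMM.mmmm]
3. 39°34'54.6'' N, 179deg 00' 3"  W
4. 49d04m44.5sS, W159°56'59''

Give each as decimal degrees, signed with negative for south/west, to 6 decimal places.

Point 1:
  Lat: 12° + 36/60 + 40.7/3600 = 12 + 0.600000 + 0.011306 = 12.6113056
  N → positive
  Lon: 14′ + 29″ = 14.48333′; 3 + 14.48333/60 = 3.2413889
  E → positive
Point 2:
  Lat: split at 2 digits → 89° and 58.5882′; 89 + 58.5882/60 = 89.9764700
  N → positive
  Longitude: degrees = first 3 digits = 52, minutes = 53.7428; 52 + 53.7428/60 = 52.8957133
  W ⇒ negate
Point 3:
  Lat: 39 + 34/60 + 54.6/3600 = 39.5818333
  N ⇒ keep positive
  λ: 179° + 0/60 + 3/3600 = 179 + 0.000000 + 0.000833 = 179.0008333
  W ⇒ negate
Point 4:
  φ: 4′ + 44.5″ = 4.74167′; 49 + 4.74167/60 = 49.0790278
  S ⇒ negate
  Longitude: 159 + 56/60 + 59/3600 = 159.9497222
  W → negative

1. 12.611306, 3.241389
2. 89.976470, -52.895713
3. 39.581833, -179.000833
4. -49.079028, -159.949722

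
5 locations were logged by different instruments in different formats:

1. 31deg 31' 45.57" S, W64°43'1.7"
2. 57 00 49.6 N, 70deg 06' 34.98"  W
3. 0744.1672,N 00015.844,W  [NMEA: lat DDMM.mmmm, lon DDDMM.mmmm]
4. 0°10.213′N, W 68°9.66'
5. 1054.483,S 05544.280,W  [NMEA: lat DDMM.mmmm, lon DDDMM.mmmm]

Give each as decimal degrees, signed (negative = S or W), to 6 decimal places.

Point 1:
  Latitude: 31′ + 45.57″ = 31.75950′; 31 + 31.75950/60 = 31.5293250
  hemisphere S, so the sign is −
  λ: 64° + 43/60 + 1.7/3600 = 64 + 0.716667 + 0.000472 = 64.7171389
  hemisphere W, so the sign is −
Point 2:
  φ: 0′ + 49.6″ = 0.82667′; 57 + 0.82667/60 = 57.0137778
  N → positive
  Longitude: 70 + 6/60 + 34.98/3600 = 70.1097167
  hemisphere W, so the sign is −
Point 3:
  φ: degrees = first 2 digits = 7, minutes = 44.1672; 7 + 44.1672/60 = 7.7361200
  N ⇒ keep positive
  Lon: split at 3 digits → 000° and 15.844′; 0 + 15.844/60 = 0.2640667
  W ⇒ negate
Point 4:
  Latitude: 0 + 10.213/60 = 0.1702167
  N ⇒ keep positive
  λ: 9.66′ = 0.161000°; total 68.1610000
  hemisphere W, so the sign is −
Point 5:
  φ: degrees = first 2 digits = 10, minutes = 54.483; 10 + 54.483/60 = 10.9080500
  S ⇒ negate
  λ: degrees = first 3 digits = 55, minutes = 44.28; 55 + 44.28/60 = 55.7380000
  W ⇒ negate

1. -31.529325, -64.717139
2. 57.013778, -70.109717
3. 7.736120, -0.264067
4. 0.170217, -68.161000
5. -10.908050, -55.738000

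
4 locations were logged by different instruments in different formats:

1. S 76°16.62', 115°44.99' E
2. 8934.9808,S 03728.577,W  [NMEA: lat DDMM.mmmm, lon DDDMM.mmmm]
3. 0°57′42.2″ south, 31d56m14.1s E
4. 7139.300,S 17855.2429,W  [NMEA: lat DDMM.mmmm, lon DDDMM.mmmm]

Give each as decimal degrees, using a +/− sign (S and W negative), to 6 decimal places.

1. -76.277000, 115.749833
2. -89.583013, -37.476283
3. -0.961722, 31.937250
4. -71.655000, -178.920715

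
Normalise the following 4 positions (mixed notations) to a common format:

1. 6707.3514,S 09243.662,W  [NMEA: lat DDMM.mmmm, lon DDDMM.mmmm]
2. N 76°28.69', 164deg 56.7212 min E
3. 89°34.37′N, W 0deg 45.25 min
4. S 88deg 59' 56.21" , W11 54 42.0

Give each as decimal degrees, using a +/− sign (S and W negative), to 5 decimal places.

1. -67.12252, -92.72770
2. 76.47817, 164.94535
3. 89.57283, -0.75417
4. -88.99895, -11.91167

Point 1:
  Lat: split at 2 digits → 67° and 7.3514′; 67 + 7.3514/60 = 67.122523
  S → negative
  Longitude: degrees = first 3 digits = 92, minutes = 43.662; 92 + 43.662/60 = 92.727700
  hemisphere W, so the sign is −
Point 2:
  Latitude: 76 + 28.69/60 = 76.478167
  N ⇒ keep positive
  λ: 56.7212′ = 0.945353°; total 164.945353
  E ⇒ keep positive
Point 3:
  φ: 34.37′ = 0.572833°; total 89.572833
  N → positive
  λ: 45.25′ = 0.754167°; total 0.754167
  W → negative
Point 4:
  φ: 88 + 59/60 + 56.21/3600 = 88.998947
  hemisphere S, so the sign is −
  Lon: 11 + 54/60 + 42/3600 = 11.911667
  W ⇒ negate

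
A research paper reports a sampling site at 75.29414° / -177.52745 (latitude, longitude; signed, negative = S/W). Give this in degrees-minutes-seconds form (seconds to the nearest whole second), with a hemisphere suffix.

Lat: 0.294140 × 60 = 17.64840′ → 17′, remainder × 60 = 38.90″
Longitude is negative → W; |value| = 177.527450
Longitude: whole degrees 177; 31.64700′ → 31′ and 38.82″

75°17′39″ N, 177°31′39″ W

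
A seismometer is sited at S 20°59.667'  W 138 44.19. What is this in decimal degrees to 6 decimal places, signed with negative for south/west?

Lat: 59.667′ = 0.994450°; total 20.9944500
hemisphere S, so the sign is −
λ: 138 + 44.19/60 = 138.7365000
W ⇒ negate

-20.994450, -138.736500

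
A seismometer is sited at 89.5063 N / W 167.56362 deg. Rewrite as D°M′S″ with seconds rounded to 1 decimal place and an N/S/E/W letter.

89°30′22.7″ N, 167°33′49.0″ W

φ: 0.506300 × 60 = 30.37800′ → 30′, remainder × 60 = 22.680″
λ: whole degrees 167; 33.81720′ → 33′ and 49.032″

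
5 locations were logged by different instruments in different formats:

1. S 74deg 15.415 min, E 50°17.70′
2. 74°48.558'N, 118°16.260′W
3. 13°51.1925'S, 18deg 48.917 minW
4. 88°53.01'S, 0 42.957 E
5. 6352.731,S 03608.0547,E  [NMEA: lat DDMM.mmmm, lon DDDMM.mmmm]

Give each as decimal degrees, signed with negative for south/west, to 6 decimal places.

1. -74.256917, 50.295000
2. 74.809300, -118.271000
3. -13.853208, -18.815283
4. -88.883500, 0.715950
5. -63.878850, 36.134245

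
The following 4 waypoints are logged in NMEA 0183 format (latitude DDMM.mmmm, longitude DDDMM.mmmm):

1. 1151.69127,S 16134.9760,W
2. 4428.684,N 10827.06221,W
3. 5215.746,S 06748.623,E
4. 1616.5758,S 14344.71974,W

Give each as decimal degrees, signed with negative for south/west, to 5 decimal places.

Point 1:
  Latitude: split at 2 digits → 11° and 51.69127′; 11 + 51.69127/60 = 11.861521
  S → negative
  Lon: degrees = first 3 digits = 161, minutes = 34.976; 161 + 34.976/60 = 161.582933
  W → negative
Point 2:
  Lat: split at 2 digits → 44° and 28.684′; 44 + 28.684/60 = 44.478067
  N ⇒ keep positive
  Longitude: split at 3 digits → 108° and 27.06221′; 108 + 27.06221/60 = 108.451037
  W ⇒ negate
Point 3:
  Lat: split at 2 digits → 52° and 15.746′; 52 + 15.746/60 = 52.262433
  S ⇒ negate
  Lon: degrees = first 3 digits = 67, minutes = 48.623; 67 + 48.623/60 = 67.810383
  E ⇒ keep positive
Point 4:
  Latitude: degrees = first 2 digits = 16, minutes = 16.5758; 16 + 16.5758/60 = 16.276263
  hemisphere S, so the sign is −
  λ: degrees = first 3 digits = 143, minutes = 44.71974; 143 + 44.71974/60 = 143.745329
  hemisphere W, so the sign is −

1. -11.86152, -161.58293
2. 44.47807, -108.45104
3. -52.26243, 67.81038
4. -16.27626, -143.74533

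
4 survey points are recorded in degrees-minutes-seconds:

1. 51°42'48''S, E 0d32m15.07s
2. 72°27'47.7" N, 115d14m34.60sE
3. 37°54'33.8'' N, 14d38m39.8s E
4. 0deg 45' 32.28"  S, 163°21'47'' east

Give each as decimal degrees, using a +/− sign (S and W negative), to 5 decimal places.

1. -51.71333, 0.53752
2. 72.46325, 115.24294
3. 37.90939, 14.64439
4. -0.75897, 163.36306

Point 1:
  Lat: 51° + 42/60 + 48/3600 = 51 + 0.700000 + 0.013333 = 51.713333
  hemisphere S, so the sign is −
  Lon: 32′ + 15.07″ = 32.25117′; 0 + 32.25117/60 = 0.537519
  E → positive
Point 2:
  Latitude: 72 + 27/60 + 47.7/3600 = 72.463250
  N → positive
  λ: 115° + 14/60 + 34.6/3600 = 115 + 0.233333 + 0.009611 = 115.242944
  E → positive
Point 3:
  φ: 37 + 54/60 + 33.8/3600 = 37.909389
  N ⇒ keep positive
  λ: 38′ + 39.8″ = 38.66333′; 14 + 38.66333/60 = 14.644389
  E → positive
Point 4:
  Latitude: 45′ + 32.28″ = 45.53800′; 0 + 45.53800/60 = 0.758967
  S ⇒ negate
  Longitude: 163° + 21/60 + 47/3600 = 163 + 0.350000 + 0.013056 = 163.363056
  E → positive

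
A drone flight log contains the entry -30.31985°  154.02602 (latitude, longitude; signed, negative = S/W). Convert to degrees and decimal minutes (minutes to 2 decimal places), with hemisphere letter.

Latitude is negative → S; |value| = 30.319850
φ: fractional part 0.319850 → 19.1910 minutes
Lon: fractional part 0.026020 → 1.5612 minutes

30° 19.19′ S, 154° 1.56′ E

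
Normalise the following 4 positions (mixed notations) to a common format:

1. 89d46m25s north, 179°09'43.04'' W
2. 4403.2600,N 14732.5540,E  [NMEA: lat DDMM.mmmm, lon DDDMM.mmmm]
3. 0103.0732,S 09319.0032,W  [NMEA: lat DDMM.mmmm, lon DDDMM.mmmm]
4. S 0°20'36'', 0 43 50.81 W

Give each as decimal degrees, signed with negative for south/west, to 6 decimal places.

1. 89.773611, -179.161956
2. 44.054333, 147.542567
3. -1.051220, -93.316720
4. -0.343333, -0.730781

Point 1:
  Latitude: 46′ + 25″ = 46.41667′; 89 + 46.41667/60 = 89.7736111
  N → positive
  λ: 179 + 9/60 + 43.04/3600 = 179.1619556
  hemisphere W, so the sign is −
Point 2:
  Latitude: split at 2 digits → 44° and 3.26′; 44 + 3.26/60 = 44.0543333
  N → positive
  Lon: split at 3 digits → 147° and 32.554′; 147 + 32.554/60 = 147.5425667
  E → positive
Point 3:
  Latitude: degrees = first 2 digits = 1, minutes = 3.0732; 1 + 3.0732/60 = 1.0512200
  S ⇒ negate
  Lon: split at 3 digits → 093° and 19.0032′; 93 + 19.0032/60 = 93.3167200
  W → negative
Point 4:
  Lat: 0 + 20/60 + 36/3600 = 0.3433333
  S → negative
  Longitude: 0° + 43/60 + 50.81/3600 = 0 + 0.716667 + 0.014114 = 0.7307806
  hemisphere W, so the sign is −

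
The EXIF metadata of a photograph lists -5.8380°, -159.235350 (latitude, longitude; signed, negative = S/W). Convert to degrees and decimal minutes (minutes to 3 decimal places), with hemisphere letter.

Latitude is negative → S; |value| = 5.838000
φ: 5° + 0.838000 × 60 = 5° 50.28000′
Longitude is negative → W; |value| = 159.235350
Longitude: minutes = (159.235350 − 159) × 60 = 14.12100

5° 50.280′ S, 159° 14.121′ W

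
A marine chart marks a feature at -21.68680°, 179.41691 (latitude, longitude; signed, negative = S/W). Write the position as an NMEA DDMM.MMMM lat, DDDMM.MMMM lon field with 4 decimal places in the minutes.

Latitude is negative → S; |value| = 21.686800
Latitude: 21° + 0.686800 × 60 = 21° 41.208000′
Lon: minutes = (179.416910 − 179) × 60 = 25.014600

2141.2080,S / 17925.0146,E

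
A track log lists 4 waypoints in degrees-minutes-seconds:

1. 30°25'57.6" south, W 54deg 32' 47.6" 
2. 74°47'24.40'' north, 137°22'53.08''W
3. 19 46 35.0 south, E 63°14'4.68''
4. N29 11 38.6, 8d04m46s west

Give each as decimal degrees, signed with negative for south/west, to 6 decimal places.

1. -30.432667, -54.546556
2. 74.790111, -137.381411
3. -19.776389, 63.234633
4. 29.194056, -8.079444

Point 1:
  Lat: 30 + 25/60 + 57.6/3600 = 30.4326667
  S → negative
  Lon: 54° + 32/60 + 47.6/3600 = 54 + 0.533333 + 0.013222 = 54.5465556
  hemisphere W, so the sign is −
Point 2:
  Latitude: 47′ + 24.4″ = 47.40667′; 74 + 47.40667/60 = 74.7901111
  N → positive
  Lon: 22′ + 53.08″ = 22.88467′; 137 + 22.88467/60 = 137.3814111
  W → negative
Point 3:
  φ: 19° + 46/60 + 35/3600 = 19 + 0.766667 + 0.009722 = 19.7763889
  S ⇒ negate
  Longitude: 63 + 14/60 + 4.68/3600 = 63.2346333
  E → positive
Point 4:
  φ: 11′ + 38.6″ = 11.64333′; 29 + 11.64333/60 = 29.1940556
  N → positive
  Longitude: 8 + 4/60 + 46/3600 = 8.0794444
  hemisphere W, so the sign is −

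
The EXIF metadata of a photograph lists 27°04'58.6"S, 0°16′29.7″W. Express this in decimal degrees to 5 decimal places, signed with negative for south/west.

Lat: 4′ + 58.6″ = 4.97667′; 27 + 4.97667/60 = 27.082944
S → negative
Lon: 16′ + 29.7″ = 16.49500′; 0 + 16.49500/60 = 0.274917
hemisphere W, so the sign is −

-27.08294, -0.27492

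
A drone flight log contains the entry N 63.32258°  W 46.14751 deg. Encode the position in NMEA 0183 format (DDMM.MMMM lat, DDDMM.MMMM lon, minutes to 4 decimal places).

6319.3548,N / 04608.8506,W

Lat: fractional part 0.322580 → 19.354800 minutes
Lon: fractional part 0.147510 → 8.850600 minutes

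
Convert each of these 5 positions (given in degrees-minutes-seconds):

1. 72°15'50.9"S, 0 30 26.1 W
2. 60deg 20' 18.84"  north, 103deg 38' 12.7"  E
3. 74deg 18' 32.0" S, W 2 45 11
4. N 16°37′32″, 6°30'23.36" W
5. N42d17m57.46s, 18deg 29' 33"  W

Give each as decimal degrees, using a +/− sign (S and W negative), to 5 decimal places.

1. -72.26414, -0.50725
2. 60.33857, 103.63686
3. -74.30889, -2.75306
4. 16.62556, -6.50649
5. 42.29929, -18.49250

Point 1:
  φ: 72 + 15/60 + 50.9/3600 = 72.264139
  S → negative
  Longitude: 30′ + 26.1″ = 30.43500′; 0 + 30.43500/60 = 0.507250
  hemisphere W, so the sign is −
Point 2:
  Latitude: 60 + 20/60 + 18.84/3600 = 60.338567
  N ⇒ keep positive
  Lon: 103° + 38/60 + 12.7/3600 = 103 + 0.633333 + 0.003528 = 103.636861
  E → positive
Point 3:
  φ: 18′ + 32″ = 18.53333′; 74 + 18.53333/60 = 74.308889
  hemisphere S, so the sign is −
  Longitude: 2 + 45/60 + 11/3600 = 2.753056
  W ⇒ negate
Point 4:
  φ: 16° + 37/60 + 32/3600 = 16 + 0.616667 + 0.008889 = 16.625556
  N ⇒ keep positive
  Longitude: 6° + 30/60 + 23.36/3600 = 6 + 0.500000 + 0.006489 = 6.506489
  hemisphere W, so the sign is −
Point 5:
  φ: 17′ + 57.46″ = 17.95767′; 42 + 17.95767/60 = 42.299294
  N ⇒ keep positive
  λ: 29′ + 33″ = 29.55000′; 18 + 29.55000/60 = 18.492500
  W → negative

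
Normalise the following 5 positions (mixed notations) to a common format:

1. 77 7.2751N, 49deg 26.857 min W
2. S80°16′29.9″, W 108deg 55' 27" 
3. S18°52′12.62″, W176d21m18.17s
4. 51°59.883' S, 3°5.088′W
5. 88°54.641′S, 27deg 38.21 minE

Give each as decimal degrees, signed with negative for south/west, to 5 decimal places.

1. 77.12125, -49.44762
2. -80.27497, -108.92417
3. -18.87017, -176.35505
4. -51.99805, -3.08480
5. -88.91068, 27.63683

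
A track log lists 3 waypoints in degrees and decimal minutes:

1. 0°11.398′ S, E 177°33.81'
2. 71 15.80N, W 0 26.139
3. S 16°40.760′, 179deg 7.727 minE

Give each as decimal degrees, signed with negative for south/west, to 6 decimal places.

Point 1:
  Latitude: 0 + 11.398/60 = 0.1899667
  S ⇒ negate
  Lon: 177 + 33.81/60 = 177.5635000
  E ⇒ keep positive
Point 2:
  φ: 71 + 15.8/60 = 71.2633333
  N → positive
  Lon: 26.139′ = 0.435650°; total 0.4356500
  W ⇒ negate
Point 3:
  Latitude: 16 + 40.76/60 = 16.6793333
  S → negative
  Lon: 7.727′ = 0.128783°; total 179.1287833
  E ⇒ keep positive

1. -0.189967, 177.563500
2. 71.263333, -0.435650
3. -16.679333, 179.128783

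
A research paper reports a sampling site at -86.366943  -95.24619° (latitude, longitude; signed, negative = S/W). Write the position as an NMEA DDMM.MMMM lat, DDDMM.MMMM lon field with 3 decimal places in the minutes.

8622.017,S / 09514.771,W

Latitude is negative → S; |value| = 86.366943
Latitude: 86° + 0.366943 × 60 = 86° 22.01658′
Longitude is negative → W; |value| = 95.246190
Lon: 95° + 0.246190 × 60 = 95° 14.77140′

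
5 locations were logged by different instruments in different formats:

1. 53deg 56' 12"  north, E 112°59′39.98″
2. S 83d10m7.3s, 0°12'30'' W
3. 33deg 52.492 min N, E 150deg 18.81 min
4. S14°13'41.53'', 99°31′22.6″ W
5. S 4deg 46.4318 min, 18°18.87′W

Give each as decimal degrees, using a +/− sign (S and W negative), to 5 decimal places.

1. 53.93667, 112.99444
2. -83.16869, -0.20833
3. 33.87487, 150.31350
4. -14.22820, -99.52294
5. -4.77386, -18.31450

Point 1:
  Lat: 53 + 56/60 + 12/3600 = 53.936667
  N → positive
  Longitude: 112° + 59/60 + 39.98/3600 = 112 + 0.983333 + 0.011106 = 112.994439
  E → positive
Point 2:
  Lat: 83 + 10/60 + 7.3/3600 = 83.168694
  S → negative
  Longitude: 12′ + 30″ = 12.50000′; 0 + 12.50000/60 = 0.208333
  W → negative
Point 3:
  Latitude: 52.492′ = 0.874867°; total 33.874867
  N → positive
  Lon: 18.81′ = 0.313500°; total 150.313500
  E → positive
Point 4:
  Lat: 13′ + 41.53″ = 13.69217′; 14 + 13.69217/60 = 14.228203
  hemisphere S, so the sign is −
  Lon: 31′ + 22.6″ = 31.37667′; 99 + 31.37667/60 = 99.522944
  hemisphere W, so the sign is −
Point 5:
  φ: 4 + 46.4318/60 = 4.773863
  hemisphere S, so the sign is −
  λ: 18.87′ = 0.314500°; total 18.314500
  hemisphere W, so the sign is −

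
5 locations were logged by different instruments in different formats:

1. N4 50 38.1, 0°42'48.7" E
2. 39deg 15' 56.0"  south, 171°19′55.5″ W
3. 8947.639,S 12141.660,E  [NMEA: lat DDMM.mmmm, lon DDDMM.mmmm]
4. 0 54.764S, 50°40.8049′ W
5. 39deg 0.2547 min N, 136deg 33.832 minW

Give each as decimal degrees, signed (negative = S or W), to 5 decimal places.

1. 4.84392, 0.71353
2. -39.26556, -171.33208
3. -89.79398, 121.69433
4. -0.91273, -50.68008
5. 39.00425, -136.56387

Point 1:
  Lat: 4 + 50/60 + 38.1/3600 = 4.843917
  N → positive
  λ: 0 + 42/60 + 48.7/3600 = 0.713528
  E → positive
Point 2:
  Latitude: 39° + 15/60 + 56/3600 = 39 + 0.250000 + 0.015556 = 39.265556
  hemisphere S, so the sign is −
  λ: 171° + 19/60 + 55.5/3600 = 171 + 0.316667 + 0.015417 = 171.332083
  hemisphere W, so the sign is −
Point 3:
  Latitude: degrees = first 2 digits = 89, minutes = 47.639; 89 + 47.639/60 = 89.793983
  S ⇒ negate
  Lon: split at 3 digits → 121° and 41.66′; 121 + 41.66/60 = 121.694333
  E → positive
Point 4:
  Latitude: 54.764′ = 0.912733°; total 0.912733
  S ⇒ negate
  λ: 50 + 40.8049/60 = 50.680082
  W → negative
Point 5:
  Latitude: 39 + 0.2547/60 = 39.004245
  N ⇒ keep positive
  λ: 33.832′ = 0.563867°; total 136.563867
  W ⇒ negate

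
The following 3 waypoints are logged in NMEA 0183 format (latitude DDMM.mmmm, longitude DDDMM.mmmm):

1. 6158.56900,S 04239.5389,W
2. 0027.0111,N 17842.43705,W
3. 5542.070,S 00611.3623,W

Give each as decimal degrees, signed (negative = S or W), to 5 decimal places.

Point 1:
  Lat: degrees = first 2 digits = 61, minutes = 58.569; 61 + 58.569/60 = 61.976150
  S → negative
  Longitude: degrees = first 3 digits = 42, minutes = 39.5389; 42 + 39.5389/60 = 42.658982
  W ⇒ negate
Point 2:
  φ: split at 2 digits → 00° and 27.0111′; 0 + 27.0111/60 = 0.450185
  N → positive
  Longitude: split at 3 digits → 178° and 42.43705′; 178 + 42.43705/60 = 178.707284
  hemisphere W, so the sign is −
Point 3:
  Latitude: degrees = first 2 digits = 55, minutes = 42.07; 55 + 42.07/60 = 55.701167
  S ⇒ negate
  Lon: split at 3 digits → 006° and 11.3623′; 6 + 11.3623/60 = 6.189372
  hemisphere W, so the sign is −

1. -61.97615, -42.65898
2. 0.45019, -178.70728
3. -55.70117, -6.18937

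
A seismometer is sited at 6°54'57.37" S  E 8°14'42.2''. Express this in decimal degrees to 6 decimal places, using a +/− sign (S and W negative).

Latitude: 6 + 54/60 + 57.37/3600 = 6.9159361
hemisphere S, so the sign is −
Longitude: 14′ + 42.2″ = 14.70333′; 8 + 14.70333/60 = 8.2450556
E ⇒ keep positive

-6.915936, 8.245056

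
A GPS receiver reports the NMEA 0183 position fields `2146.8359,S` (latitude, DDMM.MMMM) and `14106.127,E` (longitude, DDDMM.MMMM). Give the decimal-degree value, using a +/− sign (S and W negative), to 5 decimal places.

Lat: split at 2 digits → 21° and 46.8359′; 21 + 46.8359/60 = 21.780598
S ⇒ negate
Lon: degrees = first 3 digits = 141, minutes = 6.127; 141 + 6.127/60 = 141.102117
E → positive

-21.78060, 141.10212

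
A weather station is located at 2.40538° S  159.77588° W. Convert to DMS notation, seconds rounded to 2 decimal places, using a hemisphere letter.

2°24′19.37″ S, 159°46′33.17″ W

Latitude: 0.405380° → 24.32280′; 0.32280 × 60 = 19.3680″
Lon: whole degrees 159; 46.55280′ → 46′ and 33.1680″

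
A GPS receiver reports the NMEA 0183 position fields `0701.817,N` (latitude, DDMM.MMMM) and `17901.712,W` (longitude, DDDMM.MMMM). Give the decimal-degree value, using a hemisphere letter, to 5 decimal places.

Lat: split at 2 digits → 07° and 1.817′; 7 + 1.817/60 = 7.030283
λ: degrees = first 3 digits = 179, minutes = 1.712; 179 + 1.712/60 = 179.028533

7.03028° N, 179.02853° W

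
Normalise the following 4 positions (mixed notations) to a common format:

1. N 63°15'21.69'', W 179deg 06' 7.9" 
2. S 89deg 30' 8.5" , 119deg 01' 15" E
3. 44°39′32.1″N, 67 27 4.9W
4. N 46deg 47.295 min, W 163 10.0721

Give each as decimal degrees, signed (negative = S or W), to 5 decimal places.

Point 1:
  Latitude: 63° + 15/60 + 21.69/3600 = 63 + 0.250000 + 0.006025 = 63.256025
  N → positive
  λ: 179° + 6/60 + 7.9/3600 = 179 + 0.100000 + 0.002194 = 179.102194
  W ⇒ negate
Point 2:
  φ: 89 + 30/60 + 8.5/3600 = 89.502361
  hemisphere S, so the sign is −
  λ: 1′ + 15″ = 1.25000′; 119 + 1.25000/60 = 119.020833
  E → positive
Point 3:
  Lat: 44 + 39/60 + 32.1/3600 = 44.658917
  N → positive
  Longitude: 67 + 27/60 + 4.9/3600 = 67.451361
  hemisphere W, so the sign is −
Point 4:
  Latitude: 46 + 47.295/60 = 46.788250
  N ⇒ keep positive
  Longitude: 163 + 10.0721/60 = 163.167868
  W ⇒ negate

1. 63.25603, -179.10219
2. -89.50236, 119.02083
3. 44.65892, -67.45136
4. 46.78825, -163.16787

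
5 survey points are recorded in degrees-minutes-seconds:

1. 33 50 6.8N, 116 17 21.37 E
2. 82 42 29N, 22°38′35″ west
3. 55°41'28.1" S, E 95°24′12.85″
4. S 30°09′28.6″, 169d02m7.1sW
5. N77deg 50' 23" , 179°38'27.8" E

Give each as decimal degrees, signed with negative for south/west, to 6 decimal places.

Point 1:
  Latitude: 50′ + 6.8″ = 50.11333′; 33 + 50.11333/60 = 33.8352222
  N → positive
  λ: 116 + 17/60 + 21.37/3600 = 116.2892694
  E ⇒ keep positive
Point 2:
  φ: 82 + 42/60 + 29/3600 = 82.7080556
  N ⇒ keep positive
  λ: 22° + 38/60 + 35/3600 = 22 + 0.633333 + 0.009722 = 22.6430556
  hemisphere W, so the sign is −
Point 3:
  Latitude: 55 + 41/60 + 28.1/3600 = 55.6911389
  S → negative
  λ: 95 + 24/60 + 12.85/3600 = 95.4035694
  E ⇒ keep positive
Point 4:
  φ: 9′ + 28.6″ = 9.47667′; 30 + 9.47667/60 = 30.1579444
  S ⇒ negate
  Longitude: 169 + 2/60 + 7.1/3600 = 169.0353056
  W ⇒ negate
Point 5:
  Latitude: 50′ + 23″ = 50.38333′; 77 + 50.38333/60 = 77.8397222
  N → positive
  λ: 38′ + 27.8″ = 38.46333′; 179 + 38.46333/60 = 179.6410556
  E ⇒ keep positive

1. 33.835222, 116.289269
2. 82.708056, -22.643056
3. -55.691139, 95.403569
4. -30.157944, -169.035306
5. 77.839722, 179.641056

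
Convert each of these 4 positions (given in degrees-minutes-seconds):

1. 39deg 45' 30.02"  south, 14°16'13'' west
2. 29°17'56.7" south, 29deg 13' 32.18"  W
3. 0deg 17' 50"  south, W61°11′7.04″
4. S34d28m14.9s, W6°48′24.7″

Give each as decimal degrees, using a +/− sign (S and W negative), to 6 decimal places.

Point 1:
  Latitude: 45′ + 30.02″ = 45.50033′; 39 + 45.50033/60 = 39.7583389
  hemisphere S, so the sign is −
  Longitude: 14° + 16/60 + 13/3600 = 14 + 0.266667 + 0.003611 = 14.2702778
  hemisphere W, so the sign is −
Point 2:
  Lat: 29 + 17/60 + 56.7/3600 = 29.2990833
  hemisphere S, so the sign is −
  Longitude: 29 + 13/60 + 32.18/3600 = 29.2256056
  hemisphere W, so the sign is −
Point 3:
  φ: 0° + 17/60 + 50/3600 = 0 + 0.283333 + 0.013889 = 0.2972222
  S → negative
  λ: 11′ + 7.04″ = 11.11733′; 61 + 11.11733/60 = 61.1852889
  hemisphere W, so the sign is −
Point 4:
  φ: 28′ + 14.9″ = 28.24833′; 34 + 28.24833/60 = 34.4708056
  S → negative
  Lon: 48′ + 24.7″ = 48.41167′; 6 + 48.41167/60 = 6.8068611
  hemisphere W, so the sign is −

1. -39.758339, -14.270278
2. -29.299083, -29.225606
3. -0.297222, -61.185289
4. -34.470806, -6.806861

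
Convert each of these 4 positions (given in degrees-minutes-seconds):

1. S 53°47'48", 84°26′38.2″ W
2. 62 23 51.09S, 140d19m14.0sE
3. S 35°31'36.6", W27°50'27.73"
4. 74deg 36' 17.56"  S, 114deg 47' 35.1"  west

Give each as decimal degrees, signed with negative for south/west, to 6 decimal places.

1. -53.796667, -84.443944
2. -62.397525, 140.320556
3. -35.526833, -27.841036
4. -74.604878, -114.793083

Point 1:
  Lat: 47′ + 48″ = 47.80000′; 53 + 47.80000/60 = 53.7966667
  hemisphere S, so the sign is −
  Lon: 84 + 26/60 + 38.2/3600 = 84.4439444
  W → negative
Point 2:
  Latitude: 62° + 23/60 + 51.09/3600 = 62 + 0.383333 + 0.014192 = 62.3975250
  hemisphere S, so the sign is −
  Lon: 140 + 19/60 + 14/3600 = 140.3205556
  E → positive
Point 3:
  Lat: 35 + 31/60 + 36.6/3600 = 35.5268333
  hemisphere S, so the sign is −
  λ: 27° + 50/60 + 27.73/3600 = 27 + 0.833333 + 0.007703 = 27.8410361
  W ⇒ negate
Point 4:
  φ: 74° + 36/60 + 17.56/3600 = 74 + 0.600000 + 0.004878 = 74.6048778
  hemisphere S, so the sign is −
  Lon: 114° + 47/60 + 35.1/3600 = 114 + 0.783333 + 0.009750 = 114.7930833
  W → negative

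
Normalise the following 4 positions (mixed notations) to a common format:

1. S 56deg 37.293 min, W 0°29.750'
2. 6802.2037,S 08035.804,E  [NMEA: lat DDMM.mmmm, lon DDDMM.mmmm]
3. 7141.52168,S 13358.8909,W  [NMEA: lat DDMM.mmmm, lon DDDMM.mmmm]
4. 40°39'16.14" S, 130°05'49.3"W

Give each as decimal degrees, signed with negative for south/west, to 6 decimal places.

1. -56.621550, -0.495833
2. -68.036728, 80.596733
3. -71.692028, -133.981515
4. -40.654483, -130.097028

Point 1:
  Latitude: 56 + 37.293/60 = 56.6215500
  S ⇒ negate
  Lon: 29.75′ = 0.495833°; total 0.4958333
  hemisphere W, so the sign is −
Point 2:
  φ: degrees = first 2 digits = 68, minutes = 2.2037; 68 + 2.2037/60 = 68.0367283
  S ⇒ negate
  λ: split at 3 digits → 080° and 35.804′; 80 + 35.804/60 = 80.5967333
  E → positive
Point 3:
  Lat: split at 2 digits → 71° and 41.52168′; 71 + 41.52168/60 = 71.6920280
  S → negative
  Lon: split at 3 digits → 133° and 58.8909′; 133 + 58.8909/60 = 133.9815150
  W ⇒ negate
Point 4:
  Latitude: 39′ + 16.14″ = 39.26900′; 40 + 39.26900/60 = 40.6544833
  hemisphere S, so the sign is −
  Lon: 130 + 5/60 + 49.3/3600 = 130.0970278
  W → negative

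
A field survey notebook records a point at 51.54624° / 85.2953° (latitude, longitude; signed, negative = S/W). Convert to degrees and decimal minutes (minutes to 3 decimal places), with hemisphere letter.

51° 32.774′ N, 85° 17.718′ E

φ: minutes = (51.546240 − 51) × 60 = 32.77440
Lon: minutes = (85.295300 − 85) × 60 = 17.71800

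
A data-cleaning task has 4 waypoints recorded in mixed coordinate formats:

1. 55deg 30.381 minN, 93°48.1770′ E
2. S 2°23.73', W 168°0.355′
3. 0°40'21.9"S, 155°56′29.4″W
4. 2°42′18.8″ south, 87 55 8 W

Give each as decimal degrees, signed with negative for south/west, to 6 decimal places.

Point 1:
  φ: 30.381′ = 0.506350°; total 55.5063500
  N ⇒ keep positive
  λ: 93 + 48.177/60 = 93.8029500
  E → positive
Point 2:
  Latitude: 2 + 23.73/60 = 2.3955000
  hemisphere S, so the sign is −
  λ: 168 + 0.355/60 = 168.0059167
  W → negative
Point 3:
  Lat: 0 + 40/60 + 21.9/3600 = 0.6727500
  hemisphere S, so the sign is −
  Lon: 56′ + 29.4″ = 56.49000′; 155 + 56.49000/60 = 155.9415000
  hemisphere W, so the sign is −
Point 4:
  φ: 2° + 42/60 + 18.8/3600 = 2 + 0.700000 + 0.005222 = 2.7052222
  S ⇒ negate
  λ: 55′ + 8″ = 55.13333′; 87 + 55.13333/60 = 87.9188889
  W → negative

1. 55.506350, 93.802950
2. -2.395500, -168.005917
3. -0.672750, -155.941500
4. -2.705222, -87.918889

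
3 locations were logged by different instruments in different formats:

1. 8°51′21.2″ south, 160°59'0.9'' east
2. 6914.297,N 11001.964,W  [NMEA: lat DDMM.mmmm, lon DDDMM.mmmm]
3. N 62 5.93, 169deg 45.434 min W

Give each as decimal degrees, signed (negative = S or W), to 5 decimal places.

1. -8.85589, 160.98358
2. 69.23828, -110.03273
3. 62.09883, -169.75723

Point 1:
  Lat: 51′ + 21.2″ = 51.35333′; 8 + 51.35333/60 = 8.855889
  S ⇒ negate
  λ: 59′ + 0.9″ = 59.01500′; 160 + 59.01500/60 = 160.983583
  E → positive
Point 2:
  Latitude: degrees = first 2 digits = 69, minutes = 14.297; 69 + 14.297/60 = 69.238283
  N ⇒ keep positive
  Longitude: degrees = first 3 digits = 110, minutes = 1.964; 110 + 1.964/60 = 110.032733
  W ⇒ negate
Point 3:
  φ: 5.93′ = 0.098833°; total 62.098833
  N ⇒ keep positive
  Lon: 169 + 45.434/60 = 169.757233
  W → negative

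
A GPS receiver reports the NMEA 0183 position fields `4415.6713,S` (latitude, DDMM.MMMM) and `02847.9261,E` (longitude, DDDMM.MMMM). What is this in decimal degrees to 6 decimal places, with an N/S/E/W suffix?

Latitude: degrees = first 2 digits = 44, minutes = 15.6713; 44 + 15.6713/60 = 44.2611883
Lon: split at 3 digits → 028° and 47.9261′; 28 + 47.9261/60 = 28.7987683

44.261188° S, 28.798768° E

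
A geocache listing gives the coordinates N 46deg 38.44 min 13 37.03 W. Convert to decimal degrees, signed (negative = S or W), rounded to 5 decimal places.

Lat: 38.44′ = 0.640667°; total 46.640667
N ⇒ keep positive
Lon: 37.03′ = 0.617167°; total 13.617167
W ⇒ negate

46.64067, -13.61717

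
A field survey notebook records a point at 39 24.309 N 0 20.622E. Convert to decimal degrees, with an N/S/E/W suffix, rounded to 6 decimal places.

39.405150° N, 0.343700° E

φ: 24.309′ = 0.405150°; total 39.4051500
Longitude: 20.622′ = 0.343700°; total 0.3437000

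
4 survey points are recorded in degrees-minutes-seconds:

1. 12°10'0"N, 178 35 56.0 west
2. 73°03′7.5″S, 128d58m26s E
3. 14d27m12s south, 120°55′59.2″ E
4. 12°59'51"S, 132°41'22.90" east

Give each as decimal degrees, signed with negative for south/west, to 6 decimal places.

1. 12.166667, -178.598889
2. -73.052083, 128.973889
3. -14.453333, 120.933111
4. -12.997500, 132.689694

Point 1:
  Latitude: 10′ + 0″ = 10.00000′; 12 + 10.00000/60 = 12.1666667
  N ⇒ keep positive
  Longitude: 178° + 35/60 + 56/3600 = 178 + 0.583333 + 0.015556 = 178.5988889
  W ⇒ negate
Point 2:
  Latitude: 73° + 3/60 + 7.5/3600 = 73 + 0.050000 + 0.002083 = 73.0520833
  S → negative
  Lon: 128° + 58/60 + 26/3600 = 128 + 0.966667 + 0.007222 = 128.9738889
  E → positive
Point 3:
  Lat: 14 + 27/60 + 12/3600 = 14.4533333
  hemisphere S, so the sign is −
  Longitude: 120 + 55/60 + 59.2/3600 = 120.9331111
  E → positive
Point 4:
  φ: 59′ + 51″ = 59.85000′; 12 + 59.85000/60 = 12.9975000
  S ⇒ negate
  Lon: 132 + 41/60 + 22.9/3600 = 132.6896944
  E ⇒ keep positive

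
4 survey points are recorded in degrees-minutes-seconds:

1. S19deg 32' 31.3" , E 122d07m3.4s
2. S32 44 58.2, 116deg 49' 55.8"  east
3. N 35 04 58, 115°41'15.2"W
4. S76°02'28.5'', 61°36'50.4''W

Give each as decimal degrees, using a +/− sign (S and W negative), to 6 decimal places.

1. -19.542028, 122.117611
2. -32.749500, 116.832167
3. 35.082778, -115.687556
4. -76.041250, -61.614000

Point 1:
  φ: 32′ + 31.3″ = 32.52167′; 19 + 32.52167/60 = 19.5420278
  S ⇒ negate
  Lon: 122° + 7/60 + 3.4/3600 = 122 + 0.116667 + 0.000944 = 122.1176111
  E ⇒ keep positive
Point 2:
  Lat: 32 + 44/60 + 58.2/3600 = 32.7495000
  hemisphere S, so the sign is −
  λ: 116 + 49/60 + 55.8/3600 = 116.8321667
  E ⇒ keep positive
Point 3:
  φ: 35° + 4/60 + 58/3600 = 35 + 0.066667 + 0.016111 = 35.0827778
  N → positive
  Lon: 41′ + 15.2″ = 41.25333′; 115 + 41.25333/60 = 115.6875556
  W ⇒ negate
Point 4:
  Lat: 76 + 2/60 + 28.5/3600 = 76.0412500
  hemisphere S, so the sign is −
  Longitude: 36′ + 50.4″ = 36.84000′; 61 + 36.84000/60 = 61.6140000
  W → negative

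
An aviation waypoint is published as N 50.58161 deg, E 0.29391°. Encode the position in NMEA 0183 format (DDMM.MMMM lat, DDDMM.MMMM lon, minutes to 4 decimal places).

Lat: 50° + 0.581610 × 60 = 50° 34.896600′
Longitude: fractional part 0.293910 → 17.634600 minutes

5034.8966,N / 00017.6346,E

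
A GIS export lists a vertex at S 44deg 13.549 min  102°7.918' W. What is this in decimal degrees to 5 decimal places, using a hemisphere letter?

Lat: 44 + 13.549/60 = 44.225817
Longitude: 102 + 7.918/60 = 102.131967

44.22582° S, 102.13197° W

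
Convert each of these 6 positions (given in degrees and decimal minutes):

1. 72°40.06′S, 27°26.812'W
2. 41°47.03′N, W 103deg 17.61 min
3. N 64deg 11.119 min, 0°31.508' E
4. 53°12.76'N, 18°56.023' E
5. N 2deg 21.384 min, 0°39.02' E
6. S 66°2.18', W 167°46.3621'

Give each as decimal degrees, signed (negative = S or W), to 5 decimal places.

Point 1:
  φ: 40.06′ = 0.667667°; total 72.667667
  S ⇒ negate
  Lon: 27 + 26.812/60 = 27.446867
  W ⇒ negate
Point 2:
  Latitude: 41 + 47.03/60 = 41.783833
  N ⇒ keep positive
  Longitude: 103 + 17.61/60 = 103.293500
  W ⇒ negate
Point 3:
  Latitude: 11.119′ = 0.185317°; total 64.185317
  N ⇒ keep positive
  Lon: 31.508′ = 0.525133°; total 0.525133
  E → positive
Point 4:
  φ: 53 + 12.76/60 = 53.212667
  N ⇒ keep positive
  λ: 18 + 56.023/60 = 18.933717
  E ⇒ keep positive
Point 5:
  φ: 21.384′ = 0.356400°; total 2.356400
  N → positive
  Lon: 39.02′ = 0.650333°; total 0.650333
  E → positive
Point 6:
  φ: 66 + 2.18/60 = 66.036333
  hemisphere S, so the sign is −
  λ: 167 + 46.3621/60 = 167.772702
  W → negative

1. -72.66767, -27.44687
2. 41.78383, -103.29350
3. 64.18532, 0.52513
4. 53.21267, 18.93372
5. 2.35640, 0.65033
6. -66.03633, -167.77270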